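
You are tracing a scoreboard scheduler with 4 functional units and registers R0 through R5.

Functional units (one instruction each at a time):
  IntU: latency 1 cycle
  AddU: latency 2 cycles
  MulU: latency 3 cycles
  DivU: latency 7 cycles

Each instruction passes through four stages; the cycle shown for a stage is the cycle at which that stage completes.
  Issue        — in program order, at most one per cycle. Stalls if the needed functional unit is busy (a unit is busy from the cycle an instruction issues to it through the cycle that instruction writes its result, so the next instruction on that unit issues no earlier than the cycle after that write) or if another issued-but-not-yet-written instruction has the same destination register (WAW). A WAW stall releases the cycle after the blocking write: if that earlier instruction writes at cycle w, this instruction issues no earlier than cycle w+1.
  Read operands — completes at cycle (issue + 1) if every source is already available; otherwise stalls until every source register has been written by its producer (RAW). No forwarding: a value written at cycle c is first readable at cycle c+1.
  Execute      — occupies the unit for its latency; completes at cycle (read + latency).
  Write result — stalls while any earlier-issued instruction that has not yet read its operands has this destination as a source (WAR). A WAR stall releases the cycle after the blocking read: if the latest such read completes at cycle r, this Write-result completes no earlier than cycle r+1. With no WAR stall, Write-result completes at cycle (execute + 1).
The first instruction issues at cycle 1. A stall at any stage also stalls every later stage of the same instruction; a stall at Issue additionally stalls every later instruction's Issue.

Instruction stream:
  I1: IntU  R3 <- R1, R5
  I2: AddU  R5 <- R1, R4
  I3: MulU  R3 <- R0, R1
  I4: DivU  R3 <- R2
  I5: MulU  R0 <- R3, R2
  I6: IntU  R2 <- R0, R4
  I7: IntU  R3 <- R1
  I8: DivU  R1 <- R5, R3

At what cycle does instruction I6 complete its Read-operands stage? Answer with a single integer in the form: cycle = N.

cycle = 26

I1: IS=1 RO=2 EX=3 WR=4
I2: IS=2 RO=3 EX=5 WR=6
I3: IS=5 RO=6 EX=9 WR=10  [WAW R3: wait I1 write@4]
I4: IS=11 RO=12 EX=19 WR=20  [WAW R3: wait I3 write@10]
I5: IS=12 RO=21 EX=24 WR=25  [RAW R3: wait I4 write@20]
I6: IS=13 RO=26 EX=27 WR=28  [RAW R0: wait I5 write@25]
I7: IS=29 RO=30 EX=31 WR=32  [struct: IntU busy until I6 writes@28]
I8: IS=30 RO=33 EX=40 WR=41  [RAW R3: wait I7 write@32]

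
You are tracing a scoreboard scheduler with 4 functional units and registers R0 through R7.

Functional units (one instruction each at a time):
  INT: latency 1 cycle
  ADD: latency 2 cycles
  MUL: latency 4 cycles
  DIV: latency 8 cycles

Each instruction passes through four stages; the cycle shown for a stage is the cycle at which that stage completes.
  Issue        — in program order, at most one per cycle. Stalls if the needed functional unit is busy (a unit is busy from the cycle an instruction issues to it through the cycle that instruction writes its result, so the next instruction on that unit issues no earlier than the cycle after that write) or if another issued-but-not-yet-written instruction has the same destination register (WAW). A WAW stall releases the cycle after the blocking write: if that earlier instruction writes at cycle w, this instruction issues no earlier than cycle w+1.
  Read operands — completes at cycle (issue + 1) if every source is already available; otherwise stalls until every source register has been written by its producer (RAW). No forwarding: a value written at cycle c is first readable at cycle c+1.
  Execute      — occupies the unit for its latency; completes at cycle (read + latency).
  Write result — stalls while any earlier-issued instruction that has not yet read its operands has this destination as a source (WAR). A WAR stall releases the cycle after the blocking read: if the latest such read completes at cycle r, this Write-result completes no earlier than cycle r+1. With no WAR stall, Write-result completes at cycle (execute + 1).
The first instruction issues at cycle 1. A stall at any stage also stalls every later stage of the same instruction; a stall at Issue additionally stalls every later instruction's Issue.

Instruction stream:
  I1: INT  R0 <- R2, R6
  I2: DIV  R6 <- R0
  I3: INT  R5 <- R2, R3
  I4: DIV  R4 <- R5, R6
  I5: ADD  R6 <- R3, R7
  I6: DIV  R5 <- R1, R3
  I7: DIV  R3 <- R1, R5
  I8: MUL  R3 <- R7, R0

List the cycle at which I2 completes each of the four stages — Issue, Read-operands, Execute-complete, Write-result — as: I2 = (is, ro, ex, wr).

I2 = (2, 5, 13, 14)

I1 -> (1, 2, 3, 4)
I2 -> (2, 5, 13, 14)  // RAW R0: wait I1 write@4
I3 -> (5, 6, 7, 8)  // struct: INT busy until I1 writes@4
I4 -> (15, 16, 24, 25)  // struct: DIV busy until I2 writes@14
I5 -> (16, 17, 19, 20)
I6 -> (26, 27, 35, 36)  // struct: DIV busy until I4 writes@25
I7 -> (37, 38, 46, 47)  // struct: DIV busy until I6 writes@36
I8 -> (48, 49, 53, 54)  // WAW R3: wait I7 write@47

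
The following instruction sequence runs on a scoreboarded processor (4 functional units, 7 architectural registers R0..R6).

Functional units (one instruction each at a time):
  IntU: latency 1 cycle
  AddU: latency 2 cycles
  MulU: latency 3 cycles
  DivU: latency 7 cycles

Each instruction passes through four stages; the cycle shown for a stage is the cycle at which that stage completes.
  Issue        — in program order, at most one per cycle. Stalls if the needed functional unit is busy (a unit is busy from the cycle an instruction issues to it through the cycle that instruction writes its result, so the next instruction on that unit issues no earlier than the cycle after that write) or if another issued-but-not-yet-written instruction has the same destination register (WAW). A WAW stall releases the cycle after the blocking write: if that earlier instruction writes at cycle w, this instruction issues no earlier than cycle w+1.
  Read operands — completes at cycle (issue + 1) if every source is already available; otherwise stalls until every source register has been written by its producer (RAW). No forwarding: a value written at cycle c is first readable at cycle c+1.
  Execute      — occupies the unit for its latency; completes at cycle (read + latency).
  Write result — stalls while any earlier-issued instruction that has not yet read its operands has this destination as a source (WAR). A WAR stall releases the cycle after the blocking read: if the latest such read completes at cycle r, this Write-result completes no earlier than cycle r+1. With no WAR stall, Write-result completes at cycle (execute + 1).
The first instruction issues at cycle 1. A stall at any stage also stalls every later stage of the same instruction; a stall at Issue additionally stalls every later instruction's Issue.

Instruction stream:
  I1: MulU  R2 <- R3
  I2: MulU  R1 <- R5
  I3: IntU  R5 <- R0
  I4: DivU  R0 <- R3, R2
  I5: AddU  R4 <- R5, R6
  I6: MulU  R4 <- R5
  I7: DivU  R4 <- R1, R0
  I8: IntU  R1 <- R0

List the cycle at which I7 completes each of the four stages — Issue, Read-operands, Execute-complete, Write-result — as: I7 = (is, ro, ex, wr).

I7 = (22, 23, 30, 31)

cycle 1: I1 issues→MulU
cycle 2: I1 reads
cycle 5: I1 exec-done
cycle 6: I1 writes R2
cycle 7: I2 issues→MulU
cycle 8: I2 reads | I3 issues→IntU
cycle 9: I3 reads | I4 issues→DivU
cycle 10: I3 exec-done | I4 reads | I5 issues→AddU
cycle 11: I2 exec-done | I3 writes R5
cycle 12: I2 writes R1 | I5 reads
cycle 14: I5 exec-done
cycle 15: I5 writes R4
cycle 16: I6 issues→MulU
cycle 17: I4 exec-done | I6 reads
cycle 18: I4 writes R0
cycle 20: I6 exec-done
cycle 21: I6 writes R4
cycle 22: I7 issues→DivU
cycle 23: I7 reads | I8 issues→IntU
cycle 24: I8 reads
cycle 25: I8 exec-done
cycle 26: I8 writes R1
cycle 30: I7 exec-done
cycle 31: I7 writes R4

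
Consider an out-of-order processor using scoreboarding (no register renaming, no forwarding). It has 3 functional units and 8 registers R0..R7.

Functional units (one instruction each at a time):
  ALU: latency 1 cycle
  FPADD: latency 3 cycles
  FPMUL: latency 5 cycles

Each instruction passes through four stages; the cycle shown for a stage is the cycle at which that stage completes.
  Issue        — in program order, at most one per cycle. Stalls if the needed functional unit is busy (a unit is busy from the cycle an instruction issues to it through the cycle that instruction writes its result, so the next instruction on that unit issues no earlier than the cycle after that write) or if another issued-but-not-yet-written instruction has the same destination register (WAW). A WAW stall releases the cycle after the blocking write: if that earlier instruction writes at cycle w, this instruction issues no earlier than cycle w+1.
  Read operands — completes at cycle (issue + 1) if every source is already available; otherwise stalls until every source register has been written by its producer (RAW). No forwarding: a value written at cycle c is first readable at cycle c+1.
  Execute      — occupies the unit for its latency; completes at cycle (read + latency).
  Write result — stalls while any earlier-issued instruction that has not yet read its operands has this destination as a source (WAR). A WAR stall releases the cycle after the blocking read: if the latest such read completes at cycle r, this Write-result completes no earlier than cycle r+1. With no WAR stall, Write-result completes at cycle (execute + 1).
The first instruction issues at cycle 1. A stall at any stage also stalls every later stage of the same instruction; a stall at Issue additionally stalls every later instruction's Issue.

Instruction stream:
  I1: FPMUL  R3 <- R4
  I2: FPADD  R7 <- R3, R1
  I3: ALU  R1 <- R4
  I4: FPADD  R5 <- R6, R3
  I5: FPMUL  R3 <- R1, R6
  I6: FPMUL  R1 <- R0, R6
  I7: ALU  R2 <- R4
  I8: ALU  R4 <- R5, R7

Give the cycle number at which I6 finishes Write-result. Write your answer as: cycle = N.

cycle = 30

[1] I1 issues→FPMUL
[2] I1 reads · I2 issues→FPADD
[3] I3 issues→ALU
[4] I3 reads
[5] I3 exec-done
[7] I1 exec-done
[8] I1 writes R3
[9] I2 reads
[10] I3 writes R1
[12] I2 exec-done
[13] I2 writes R7
[14] I4 issues→FPADD
[15] I4 reads · I5 issues→FPMUL
[16] I5 reads
[18] I4 exec-done
[19] I4 writes R5
[21] I5 exec-done
[22] I5 writes R3
[23] I6 issues→FPMUL
[24] I6 reads · I7 issues→ALU
[25] I7 reads
[26] I7 exec-done
[27] I7 writes R2
[28] I8 issues→ALU
[29] I6 exec-done · I8 reads
[30] I6 writes R1 · I8 exec-done
[31] I8 writes R4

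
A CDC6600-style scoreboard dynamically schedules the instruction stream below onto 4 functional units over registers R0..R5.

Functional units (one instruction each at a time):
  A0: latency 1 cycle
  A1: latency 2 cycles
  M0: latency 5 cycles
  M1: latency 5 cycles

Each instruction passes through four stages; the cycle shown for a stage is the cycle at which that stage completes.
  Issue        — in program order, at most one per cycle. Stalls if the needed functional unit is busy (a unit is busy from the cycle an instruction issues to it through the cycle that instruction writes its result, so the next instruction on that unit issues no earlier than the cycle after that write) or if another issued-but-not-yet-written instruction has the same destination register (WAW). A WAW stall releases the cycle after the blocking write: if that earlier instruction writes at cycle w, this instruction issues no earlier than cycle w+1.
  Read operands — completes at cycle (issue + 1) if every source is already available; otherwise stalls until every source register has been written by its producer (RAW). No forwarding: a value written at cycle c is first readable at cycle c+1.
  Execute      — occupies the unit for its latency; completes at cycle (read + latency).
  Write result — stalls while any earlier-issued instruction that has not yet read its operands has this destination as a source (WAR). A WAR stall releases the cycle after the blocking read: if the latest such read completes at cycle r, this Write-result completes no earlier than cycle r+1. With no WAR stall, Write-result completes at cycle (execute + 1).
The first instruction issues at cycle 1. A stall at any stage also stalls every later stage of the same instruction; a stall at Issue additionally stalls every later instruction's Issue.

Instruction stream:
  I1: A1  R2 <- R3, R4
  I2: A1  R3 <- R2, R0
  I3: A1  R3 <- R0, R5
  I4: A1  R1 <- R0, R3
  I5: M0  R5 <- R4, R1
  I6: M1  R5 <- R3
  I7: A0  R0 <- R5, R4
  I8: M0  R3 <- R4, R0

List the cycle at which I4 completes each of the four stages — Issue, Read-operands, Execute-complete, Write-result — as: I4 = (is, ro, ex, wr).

cycle 1: I1→A1
cycle 2: I1 RO
cycle 4: I1 EX
cycle 5: I1 WR R2
cycle 6: I2→A1
cycle 7: I2 RO
cycle 9: I2 EX
cycle 10: I2 WR R3
cycle 11: I3→A1
cycle 12: I3 RO
cycle 14: I3 EX
cycle 15: I3 WR R3
cycle 16: I4→A1
cycle 17: I4 RO | I5→M0
cycle 19: I4 EX
cycle 20: I4 WR R1
cycle 21: I5 RO
cycle 26: I5 EX
cycle 27: I5 WR R5
cycle 28: I6→M1
cycle 29: I6 RO | I7→A0
cycle 30: I8→M0
cycle 34: I6 EX
cycle 35: I6 WR R5
cycle 36: I7 RO
cycle 37: I7 EX
cycle 38: I7 WR R0
cycle 39: I8 RO
cycle 44: I8 EX
cycle 45: I8 WR R3

I4 = (16, 17, 19, 20)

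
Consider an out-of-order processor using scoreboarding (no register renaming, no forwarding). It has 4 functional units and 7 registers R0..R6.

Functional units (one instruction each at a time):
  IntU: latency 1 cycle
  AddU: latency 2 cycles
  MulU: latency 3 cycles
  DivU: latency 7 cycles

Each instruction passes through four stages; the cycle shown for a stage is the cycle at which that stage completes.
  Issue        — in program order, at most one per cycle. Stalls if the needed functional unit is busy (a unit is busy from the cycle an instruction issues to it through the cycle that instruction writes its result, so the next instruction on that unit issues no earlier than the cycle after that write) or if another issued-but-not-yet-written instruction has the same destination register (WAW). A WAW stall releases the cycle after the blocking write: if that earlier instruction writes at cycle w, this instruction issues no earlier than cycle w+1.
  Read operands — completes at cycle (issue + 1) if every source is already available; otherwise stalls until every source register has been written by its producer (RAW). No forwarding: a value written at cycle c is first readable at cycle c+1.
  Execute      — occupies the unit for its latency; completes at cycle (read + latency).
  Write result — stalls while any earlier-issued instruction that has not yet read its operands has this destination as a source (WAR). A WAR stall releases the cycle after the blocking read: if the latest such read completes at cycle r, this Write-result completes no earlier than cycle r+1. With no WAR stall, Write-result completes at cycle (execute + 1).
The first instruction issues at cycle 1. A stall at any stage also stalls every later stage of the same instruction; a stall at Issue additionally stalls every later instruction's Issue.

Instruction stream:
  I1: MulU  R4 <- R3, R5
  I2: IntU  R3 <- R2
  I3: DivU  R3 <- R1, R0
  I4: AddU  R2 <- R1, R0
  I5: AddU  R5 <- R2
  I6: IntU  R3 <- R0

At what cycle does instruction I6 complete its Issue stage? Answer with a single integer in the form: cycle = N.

c1: I1 dispatched to MulU
c2: I1 operands ready | I2 dispatched to IntU
c3: I2 operands ready
c4: I2 complete
c5: I1 complete | R3←I2
c6: R4←I1 | I3 dispatched to DivU
c7: I3 operands ready | I4 dispatched to AddU
c8: I4 operands ready
c10: I4 complete
c11: R2←I4
c12: I5 dispatched to AddU
c13: I5 operands ready
c14: I3 complete
c15: R3←I3 | I5 complete
c16: R5←I5 | I6 dispatched to IntU
c17: I6 operands ready
c18: I6 complete
c19: R3←I6

cycle = 16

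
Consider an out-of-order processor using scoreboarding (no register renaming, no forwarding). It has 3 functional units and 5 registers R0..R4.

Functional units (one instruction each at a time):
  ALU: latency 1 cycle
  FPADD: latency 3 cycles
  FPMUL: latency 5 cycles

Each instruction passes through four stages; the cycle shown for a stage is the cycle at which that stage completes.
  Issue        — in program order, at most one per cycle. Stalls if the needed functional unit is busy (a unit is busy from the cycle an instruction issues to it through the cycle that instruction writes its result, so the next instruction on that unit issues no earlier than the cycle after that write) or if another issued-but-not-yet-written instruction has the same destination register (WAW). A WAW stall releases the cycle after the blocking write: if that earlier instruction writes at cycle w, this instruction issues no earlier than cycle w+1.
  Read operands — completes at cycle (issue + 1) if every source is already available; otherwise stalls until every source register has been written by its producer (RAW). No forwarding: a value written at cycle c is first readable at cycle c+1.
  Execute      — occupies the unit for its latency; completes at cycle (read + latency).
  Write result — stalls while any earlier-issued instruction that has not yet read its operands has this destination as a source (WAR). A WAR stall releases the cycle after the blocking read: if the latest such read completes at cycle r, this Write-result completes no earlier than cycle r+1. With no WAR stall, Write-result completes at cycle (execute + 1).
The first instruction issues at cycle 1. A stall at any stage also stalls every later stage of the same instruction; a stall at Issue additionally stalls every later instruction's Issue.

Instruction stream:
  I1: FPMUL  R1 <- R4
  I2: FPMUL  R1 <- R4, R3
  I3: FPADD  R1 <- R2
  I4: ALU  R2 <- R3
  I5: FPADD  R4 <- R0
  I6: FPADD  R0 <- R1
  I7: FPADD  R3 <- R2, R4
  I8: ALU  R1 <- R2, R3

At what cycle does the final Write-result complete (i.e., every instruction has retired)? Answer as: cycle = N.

I1 -> (1, 2, 7, 8)
I2 -> (9, 10, 15, 16)  // struct: FPMUL busy until I1 writes@8
I3 -> (17, 18, 21, 22)  // WAW R1: wait I2 write@16
I4 -> (18, 19, 20, 21)
I5 -> (23, 24, 27, 28)  // struct: FPADD busy until I3 writes@22
I6 -> (29, 30, 33, 34)  // struct: FPADD busy until I5 writes@28
I7 -> (35, 36, 39, 40)  // struct: FPADD busy until I6 writes@34
I8 -> (36, 41, 42, 43)  // RAW R3: wait I7 write@40

cycle = 43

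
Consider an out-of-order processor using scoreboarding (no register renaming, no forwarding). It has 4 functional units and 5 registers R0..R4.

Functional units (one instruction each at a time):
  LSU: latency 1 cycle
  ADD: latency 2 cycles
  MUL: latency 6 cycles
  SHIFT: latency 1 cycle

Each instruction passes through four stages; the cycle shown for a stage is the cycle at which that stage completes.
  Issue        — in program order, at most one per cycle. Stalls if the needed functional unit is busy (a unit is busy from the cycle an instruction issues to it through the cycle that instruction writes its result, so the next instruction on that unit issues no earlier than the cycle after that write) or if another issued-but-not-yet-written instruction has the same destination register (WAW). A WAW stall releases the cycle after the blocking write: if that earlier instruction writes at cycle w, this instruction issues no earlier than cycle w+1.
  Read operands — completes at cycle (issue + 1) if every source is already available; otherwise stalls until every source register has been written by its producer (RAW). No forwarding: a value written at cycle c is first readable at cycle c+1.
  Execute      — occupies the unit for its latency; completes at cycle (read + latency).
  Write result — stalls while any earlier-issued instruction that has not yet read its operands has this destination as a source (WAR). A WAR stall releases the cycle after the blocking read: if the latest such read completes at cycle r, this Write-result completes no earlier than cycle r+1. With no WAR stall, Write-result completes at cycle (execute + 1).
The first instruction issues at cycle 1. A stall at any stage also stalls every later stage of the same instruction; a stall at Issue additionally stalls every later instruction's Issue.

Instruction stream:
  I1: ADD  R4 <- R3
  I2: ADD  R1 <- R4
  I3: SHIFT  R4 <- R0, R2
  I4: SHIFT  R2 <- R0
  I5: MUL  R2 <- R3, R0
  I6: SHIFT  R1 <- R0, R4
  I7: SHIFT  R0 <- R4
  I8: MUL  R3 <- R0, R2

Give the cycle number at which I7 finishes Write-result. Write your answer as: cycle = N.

cycle = 23

t=1  issue I1 (ADD)
t=2  I1 read-ops
t=4  I1 finished on ADD
t=5  I1→R4
t=6  issue I2 (ADD)
t=7  I2 read-ops, issue I3 (SHIFT)
t=8  I3 read-ops
t=9  I2 finished on ADD, I3 finished on SHIFT
t=10  I2→R1, I3→R4
t=11  issue I4 (SHIFT)
t=12  I4 read-ops
t=13  I4 finished on SHIFT
t=14  I4→R2
t=15  issue I5 (MUL)
t=16  I5 read-ops, issue I6 (SHIFT)
t=17  I6 read-ops
t=18  I6 finished on SHIFT
t=19  I6→R1
t=20  issue I7 (SHIFT)
t=21  I7 read-ops
t=22  I5 finished on MUL, I7 finished on SHIFT
t=23  I5→R2, I7→R0
t=24  issue I8 (MUL)
t=25  I8 read-ops
t=31  I8 finished on MUL
t=32  I8→R3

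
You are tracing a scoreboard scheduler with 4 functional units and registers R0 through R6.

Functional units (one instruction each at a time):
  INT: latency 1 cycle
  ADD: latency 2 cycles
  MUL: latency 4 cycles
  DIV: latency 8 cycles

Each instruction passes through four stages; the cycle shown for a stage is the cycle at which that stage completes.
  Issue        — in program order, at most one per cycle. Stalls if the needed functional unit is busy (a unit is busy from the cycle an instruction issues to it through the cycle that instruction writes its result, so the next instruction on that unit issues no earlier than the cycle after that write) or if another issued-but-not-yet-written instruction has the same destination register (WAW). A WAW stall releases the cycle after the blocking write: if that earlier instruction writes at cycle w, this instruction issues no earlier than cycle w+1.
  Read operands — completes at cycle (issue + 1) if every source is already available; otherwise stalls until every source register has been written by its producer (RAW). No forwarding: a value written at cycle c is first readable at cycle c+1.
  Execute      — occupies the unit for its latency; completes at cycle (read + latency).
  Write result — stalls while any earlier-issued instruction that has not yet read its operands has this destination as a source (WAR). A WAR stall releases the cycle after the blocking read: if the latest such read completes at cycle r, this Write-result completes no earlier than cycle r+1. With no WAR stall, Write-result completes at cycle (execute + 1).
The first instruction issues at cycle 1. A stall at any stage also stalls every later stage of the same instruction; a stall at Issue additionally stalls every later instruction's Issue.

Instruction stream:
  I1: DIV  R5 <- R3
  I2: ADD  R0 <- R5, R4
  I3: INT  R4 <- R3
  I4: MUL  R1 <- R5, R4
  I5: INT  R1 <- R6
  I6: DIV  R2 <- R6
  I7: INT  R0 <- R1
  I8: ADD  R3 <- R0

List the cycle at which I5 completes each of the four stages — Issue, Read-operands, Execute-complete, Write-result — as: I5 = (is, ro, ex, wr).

I5 = (20, 21, 22, 23)

I1  is:1  ro:2  ex:10  wr:11
I2  is:2  ro:12  ex:14  wr:15  — RAW R5: wait I1 write@11
I3  is:3  ro:4  ex:5  wr:13  — WAR R4: wait I2 read@12
I4  is:4  ro:14  ex:18  wr:19  — RAW R4: wait I3 write@13
I5  is:20  ro:21  ex:22  wr:23  — WAW R1: wait I4 write@19
I6  is:21  ro:22  ex:30  wr:31
I7  is:24  ro:25  ex:26  wr:27  — struct: INT busy until I5 writes@23
I8  is:25  ro:28  ex:30  wr:31  — RAW R0: wait I7 write@27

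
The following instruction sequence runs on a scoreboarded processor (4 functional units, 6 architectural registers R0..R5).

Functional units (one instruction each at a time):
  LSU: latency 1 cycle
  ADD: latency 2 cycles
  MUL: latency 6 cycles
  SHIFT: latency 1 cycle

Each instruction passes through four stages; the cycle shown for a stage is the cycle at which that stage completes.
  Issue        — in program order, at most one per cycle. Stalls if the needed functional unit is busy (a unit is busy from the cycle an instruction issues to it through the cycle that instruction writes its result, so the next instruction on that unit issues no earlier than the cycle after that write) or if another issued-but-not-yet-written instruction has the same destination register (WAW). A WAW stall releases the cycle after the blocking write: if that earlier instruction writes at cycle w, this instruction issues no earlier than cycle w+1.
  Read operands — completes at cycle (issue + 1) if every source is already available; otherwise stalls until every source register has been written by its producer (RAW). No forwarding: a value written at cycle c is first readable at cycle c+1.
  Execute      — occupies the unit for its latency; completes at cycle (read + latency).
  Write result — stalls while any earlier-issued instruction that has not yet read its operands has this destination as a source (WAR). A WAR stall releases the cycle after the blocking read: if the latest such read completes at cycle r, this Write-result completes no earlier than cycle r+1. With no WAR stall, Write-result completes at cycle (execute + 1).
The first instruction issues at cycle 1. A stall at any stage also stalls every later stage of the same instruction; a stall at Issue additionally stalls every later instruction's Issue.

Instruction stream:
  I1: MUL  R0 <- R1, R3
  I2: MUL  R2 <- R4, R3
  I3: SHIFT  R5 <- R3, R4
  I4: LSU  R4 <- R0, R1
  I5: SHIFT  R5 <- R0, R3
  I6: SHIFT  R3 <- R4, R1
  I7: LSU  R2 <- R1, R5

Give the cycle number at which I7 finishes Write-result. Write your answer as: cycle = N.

cycle = 23

  I1 | 1 | 2 | 8 | 9
  I2 | 10 | 11 | 17 | 18   struct: MUL busy until I1 writes@9
  I3 | 11 | 12 | 13 | 14
  I4 | 12 | 13 | 14 | 15
  I5 | 15 | 16 | 17 | 18   struct: SHIFT busy until I3 writes@14
  I6 | 19 | 20 | 21 | 22   struct: SHIFT busy until I5 writes@18
  I7 | 20 | 21 | 22 | 23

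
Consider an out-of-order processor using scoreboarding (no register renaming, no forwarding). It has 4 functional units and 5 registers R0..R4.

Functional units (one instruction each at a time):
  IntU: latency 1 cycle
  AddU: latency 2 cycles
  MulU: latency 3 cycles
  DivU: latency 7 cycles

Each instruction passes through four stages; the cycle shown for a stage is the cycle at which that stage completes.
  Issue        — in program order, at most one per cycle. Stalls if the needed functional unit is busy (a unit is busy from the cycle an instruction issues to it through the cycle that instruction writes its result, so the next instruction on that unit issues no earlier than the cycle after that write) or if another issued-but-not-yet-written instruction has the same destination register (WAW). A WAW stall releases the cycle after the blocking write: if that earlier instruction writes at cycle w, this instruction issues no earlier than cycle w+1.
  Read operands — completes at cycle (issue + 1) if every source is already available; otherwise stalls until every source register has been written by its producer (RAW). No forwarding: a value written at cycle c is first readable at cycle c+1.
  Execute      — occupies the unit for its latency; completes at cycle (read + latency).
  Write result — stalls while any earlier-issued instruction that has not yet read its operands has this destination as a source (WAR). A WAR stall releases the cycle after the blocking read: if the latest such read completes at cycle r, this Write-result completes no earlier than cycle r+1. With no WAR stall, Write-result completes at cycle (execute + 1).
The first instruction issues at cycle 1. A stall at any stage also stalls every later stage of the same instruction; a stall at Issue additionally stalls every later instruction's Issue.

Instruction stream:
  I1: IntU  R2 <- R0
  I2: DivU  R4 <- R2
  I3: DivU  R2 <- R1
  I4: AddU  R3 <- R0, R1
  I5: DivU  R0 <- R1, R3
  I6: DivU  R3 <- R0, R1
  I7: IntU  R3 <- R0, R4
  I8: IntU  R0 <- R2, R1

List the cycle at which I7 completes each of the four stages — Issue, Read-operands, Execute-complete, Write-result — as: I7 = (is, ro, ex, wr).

c1: issue I1 (IntU)
c2: I1 read-ops | issue I2 (DivU)
c3: I1 finished on IntU
c4: I1→R2
c5: I2 read-ops
c12: I2 finished on DivU
c13: I2→R4
c14: issue I3 (DivU)
c15: I3 read-ops | issue I4 (AddU)
c16: I4 read-ops
c18: I4 finished on AddU
c19: I4→R3
c22: I3 finished on DivU
c23: I3→R2
c24: issue I5 (DivU)
c25: I5 read-ops
c32: I5 finished on DivU
c33: I5→R0
c34: issue I6 (DivU)
c35: I6 read-ops
c42: I6 finished on DivU
c43: I6→R3
c44: issue I7 (IntU)
c45: I7 read-ops
c46: I7 finished on IntU
c47: I7→R3
c48: issue I8 (IntU)
c49: I8 read-ops
c50: I8 finished on IntU
c51: I8→R0

I7 = (44, 45, 46, 47)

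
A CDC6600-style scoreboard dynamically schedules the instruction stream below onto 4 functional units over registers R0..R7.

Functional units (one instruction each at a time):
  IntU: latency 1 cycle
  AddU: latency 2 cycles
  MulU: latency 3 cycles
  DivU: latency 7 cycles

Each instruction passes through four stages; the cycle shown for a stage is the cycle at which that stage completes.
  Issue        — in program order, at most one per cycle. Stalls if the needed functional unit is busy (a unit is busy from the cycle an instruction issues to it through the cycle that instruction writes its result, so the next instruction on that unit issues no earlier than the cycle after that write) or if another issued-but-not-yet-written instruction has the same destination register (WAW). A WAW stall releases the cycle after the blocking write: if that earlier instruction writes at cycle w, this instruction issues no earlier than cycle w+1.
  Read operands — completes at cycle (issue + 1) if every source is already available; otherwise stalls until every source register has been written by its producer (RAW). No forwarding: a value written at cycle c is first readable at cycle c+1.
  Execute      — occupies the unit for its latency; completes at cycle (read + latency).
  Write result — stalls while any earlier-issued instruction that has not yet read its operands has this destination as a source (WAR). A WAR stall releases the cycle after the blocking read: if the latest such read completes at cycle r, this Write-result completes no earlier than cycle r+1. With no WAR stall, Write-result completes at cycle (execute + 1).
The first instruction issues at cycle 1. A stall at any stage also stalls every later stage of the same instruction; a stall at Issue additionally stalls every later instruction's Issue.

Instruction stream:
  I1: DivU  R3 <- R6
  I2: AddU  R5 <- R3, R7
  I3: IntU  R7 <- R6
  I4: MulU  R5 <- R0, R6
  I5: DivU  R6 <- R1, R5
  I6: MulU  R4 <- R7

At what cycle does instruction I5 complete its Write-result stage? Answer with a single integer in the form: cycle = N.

  I1 | 1 | 2 | 9 | 10
  I2 | 2 | 11 | 13 | 14   RAW R3: wait I1 write@10
  I3 | 3 | 4 | 5 | 12   WAR R7: wait I2 read@11
  I4 | 15 | 16 | 19 | 20   WAW R5: wait I2 write@14
  I5 | 16 | 21 | 28 | 29   RAW R5: wait I4 write@20
  I6 | 21 | 22 | 25 | 26   struct: MulU busy until I4 writes@20

cycle = 29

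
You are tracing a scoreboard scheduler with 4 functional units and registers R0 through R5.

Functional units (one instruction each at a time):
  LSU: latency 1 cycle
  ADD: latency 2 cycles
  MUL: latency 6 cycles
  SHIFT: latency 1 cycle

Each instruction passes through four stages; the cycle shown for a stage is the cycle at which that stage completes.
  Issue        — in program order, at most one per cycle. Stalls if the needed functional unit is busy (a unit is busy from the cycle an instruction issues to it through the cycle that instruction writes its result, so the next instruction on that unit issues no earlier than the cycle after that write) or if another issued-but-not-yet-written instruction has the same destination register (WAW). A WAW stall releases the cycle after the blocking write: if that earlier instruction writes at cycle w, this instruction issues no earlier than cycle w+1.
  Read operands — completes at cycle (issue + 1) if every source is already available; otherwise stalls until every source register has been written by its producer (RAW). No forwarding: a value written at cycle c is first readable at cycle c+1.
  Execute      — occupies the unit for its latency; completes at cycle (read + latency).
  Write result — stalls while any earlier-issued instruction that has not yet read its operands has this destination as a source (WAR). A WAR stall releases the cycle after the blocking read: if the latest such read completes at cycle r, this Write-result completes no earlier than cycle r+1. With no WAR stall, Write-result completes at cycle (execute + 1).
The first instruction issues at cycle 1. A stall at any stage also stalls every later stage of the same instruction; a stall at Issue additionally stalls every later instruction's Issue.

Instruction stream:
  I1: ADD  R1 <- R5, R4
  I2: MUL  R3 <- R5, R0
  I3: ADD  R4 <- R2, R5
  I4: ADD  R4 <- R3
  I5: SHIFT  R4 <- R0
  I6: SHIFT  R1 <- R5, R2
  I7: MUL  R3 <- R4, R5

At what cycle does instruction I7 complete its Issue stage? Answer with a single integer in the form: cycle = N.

cycle = 21

t=1  I1 dispatched to ADD
t=2  I1 operands ready · I2 dispatched to MUL
t=3  I2 operands ready
t=4  I1 complete
t=5  R1←I1
t=6  I3 dispatched to ADD
t=7  I3 operands ready
t=9  I2 complete · I3 complete
t=10  R3←I2 · R4←I3
t=11  I4 dispatched to ADD
t=12  I4 operands ready
t=14  I4 complete
t=15  R4←I4
t=16  I5 dispatched to SHIFT
t=17  I5 operands ready
t=18  I5 complete
t=19  R4←I5
t=20  I6 dispatched to SHIFT
t=21  I6 operands ready · I7 dispatched to MUL
t=22  I6 complete · I7 operands ready
t=23  R1←I6
t=28  I7 complete
t=29  R3←I7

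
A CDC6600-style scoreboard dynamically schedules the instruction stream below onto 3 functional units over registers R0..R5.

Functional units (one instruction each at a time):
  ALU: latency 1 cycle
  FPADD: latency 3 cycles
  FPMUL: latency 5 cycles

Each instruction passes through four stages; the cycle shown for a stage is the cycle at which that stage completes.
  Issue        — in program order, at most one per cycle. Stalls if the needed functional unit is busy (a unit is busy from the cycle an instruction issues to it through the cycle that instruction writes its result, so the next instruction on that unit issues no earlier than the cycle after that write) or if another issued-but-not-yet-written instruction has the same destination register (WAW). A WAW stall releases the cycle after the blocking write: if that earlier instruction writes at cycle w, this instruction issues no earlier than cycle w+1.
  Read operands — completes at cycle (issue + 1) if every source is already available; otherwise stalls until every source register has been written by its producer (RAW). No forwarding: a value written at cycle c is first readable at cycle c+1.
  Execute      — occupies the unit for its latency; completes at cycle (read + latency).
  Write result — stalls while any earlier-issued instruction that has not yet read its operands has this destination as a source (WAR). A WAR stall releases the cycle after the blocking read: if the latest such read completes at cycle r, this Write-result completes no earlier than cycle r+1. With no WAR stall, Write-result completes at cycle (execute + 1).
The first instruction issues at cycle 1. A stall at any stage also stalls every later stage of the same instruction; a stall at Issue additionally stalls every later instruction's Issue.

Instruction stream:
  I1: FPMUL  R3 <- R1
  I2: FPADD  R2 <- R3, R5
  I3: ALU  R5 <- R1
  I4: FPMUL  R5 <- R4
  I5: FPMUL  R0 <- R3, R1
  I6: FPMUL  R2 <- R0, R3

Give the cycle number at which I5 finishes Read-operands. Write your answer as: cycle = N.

cycle = 20

t=1  I1→FPMUL
t=2  I1 RO · I2→FPADD
t=3  I3→ALU
t=4  I3 RO
t=5  I3 EX
t=7  I1 EX
t=8  I1 WR R3
t=9  I2 RO
t=10  I3 WR R5
t=11  I4→FPMUL
t=12  I2 EX · I4 RO
t=13  I2 WR R2
t=17  I4 EX
t=18  I4 WR R5
t=19  I5→FPMUL
t=20  I5 RO
t=25  I5 EX
t=26  I5 WR R0
t=27  I6→FPMUL
t=28  I6 RO
t=33  I6 EX
t=34  I6 WR R2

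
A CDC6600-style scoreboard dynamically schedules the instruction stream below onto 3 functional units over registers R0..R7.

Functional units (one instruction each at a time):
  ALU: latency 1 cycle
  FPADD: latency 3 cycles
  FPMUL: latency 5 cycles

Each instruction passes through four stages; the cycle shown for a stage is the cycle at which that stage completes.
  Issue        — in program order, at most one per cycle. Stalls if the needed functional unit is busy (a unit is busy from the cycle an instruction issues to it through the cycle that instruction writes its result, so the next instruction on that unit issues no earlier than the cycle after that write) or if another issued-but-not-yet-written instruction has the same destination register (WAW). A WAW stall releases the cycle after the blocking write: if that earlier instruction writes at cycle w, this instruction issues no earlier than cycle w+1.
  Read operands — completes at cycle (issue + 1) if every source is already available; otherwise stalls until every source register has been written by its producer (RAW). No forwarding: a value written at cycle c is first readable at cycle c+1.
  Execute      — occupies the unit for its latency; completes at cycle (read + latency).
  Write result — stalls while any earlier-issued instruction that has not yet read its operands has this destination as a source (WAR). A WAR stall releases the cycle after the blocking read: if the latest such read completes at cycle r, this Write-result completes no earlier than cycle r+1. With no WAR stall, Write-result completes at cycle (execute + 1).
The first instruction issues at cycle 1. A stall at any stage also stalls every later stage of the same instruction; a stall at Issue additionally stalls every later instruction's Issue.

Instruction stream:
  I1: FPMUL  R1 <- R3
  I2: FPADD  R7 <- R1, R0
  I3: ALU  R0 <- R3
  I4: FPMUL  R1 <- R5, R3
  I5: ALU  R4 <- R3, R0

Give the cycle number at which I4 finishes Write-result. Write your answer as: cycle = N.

[I1] 1/2/7/8
[I2] 2/9/12/13  (RAW R1: wait I1 write@8)
[I3] 3/4/5/10  (WAR R0: wait I2 read@9)
[I4] 9/10/15/16  (struct: FPMUL busy until I1 writes@8)
[I5] 11/12/13/14  (struct: ALU busy until I3 writes@10)

cycle = 16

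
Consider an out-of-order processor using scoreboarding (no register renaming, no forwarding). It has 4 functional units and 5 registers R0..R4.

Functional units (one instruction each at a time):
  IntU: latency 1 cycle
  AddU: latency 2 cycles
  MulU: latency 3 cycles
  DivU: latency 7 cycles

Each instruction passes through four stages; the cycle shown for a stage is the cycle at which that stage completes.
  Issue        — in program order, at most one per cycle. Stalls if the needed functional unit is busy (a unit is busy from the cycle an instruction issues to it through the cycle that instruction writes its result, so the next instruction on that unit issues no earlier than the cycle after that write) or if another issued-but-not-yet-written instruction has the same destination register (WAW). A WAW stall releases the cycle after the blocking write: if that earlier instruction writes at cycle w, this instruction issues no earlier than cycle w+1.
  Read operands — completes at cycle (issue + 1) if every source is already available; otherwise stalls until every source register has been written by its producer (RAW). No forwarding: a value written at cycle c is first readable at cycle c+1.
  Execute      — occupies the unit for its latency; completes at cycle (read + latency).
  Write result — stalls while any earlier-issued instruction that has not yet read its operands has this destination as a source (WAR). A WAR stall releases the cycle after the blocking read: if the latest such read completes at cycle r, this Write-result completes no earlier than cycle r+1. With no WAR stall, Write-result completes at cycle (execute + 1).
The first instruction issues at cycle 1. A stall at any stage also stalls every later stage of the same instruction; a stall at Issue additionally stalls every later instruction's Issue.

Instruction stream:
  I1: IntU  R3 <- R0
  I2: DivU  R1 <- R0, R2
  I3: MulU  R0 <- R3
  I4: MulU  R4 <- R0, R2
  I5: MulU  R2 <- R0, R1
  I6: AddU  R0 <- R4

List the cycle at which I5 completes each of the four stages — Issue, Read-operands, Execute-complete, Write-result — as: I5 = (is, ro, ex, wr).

I5 = (16, 17, 20, 21)

I1 -> (1, 2, 3, 4)
I2 -> (2, 3, 10, 11)
I3 -> (3, 5, 8, 9)  // RAW R3: wait I1 write@4
I4 -> (10, 11, 14, 15)  // struct: MulU busy until I3 writes@9
I5 -> (16, 17, 20, 21)  // struct: MulU busy until I4 writes@15
I6 -> (17, 18, 20, 21)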